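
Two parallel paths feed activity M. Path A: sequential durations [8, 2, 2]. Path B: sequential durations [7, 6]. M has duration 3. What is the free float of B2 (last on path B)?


ES(B2) = sum of predecessors on chain B = 7
EF(B2) = ES + duration = 7 + 6 = 13
Successor of B2 is M. ES(M) = max(sum(A), sum(B)) = max(12, 13) = 13
Free float = ES(successor) - EF(current) = 13 - 13 = 0

0


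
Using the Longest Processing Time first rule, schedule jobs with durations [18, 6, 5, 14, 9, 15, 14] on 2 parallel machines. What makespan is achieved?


Sort jobs in decreasing order (LPT): [18, 15, 14, 14, 9, 6, 5]
Assign each job to the least loaded machine:
  Machine 1: jobs [18, 14, 6, 5], load = 43
  Machine 2: jobs [15, 14, 9], load = 38
Makespan = max load = 43

43


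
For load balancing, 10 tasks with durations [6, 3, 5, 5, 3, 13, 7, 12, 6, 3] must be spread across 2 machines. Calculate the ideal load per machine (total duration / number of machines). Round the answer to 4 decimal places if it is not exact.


Total processing time = 6 + 3 + 5 + 5 + 3 + 13 + 7 + 12 + 6 + 3 = 63
Number of machines = 2
Ideal balanced load = 63 / 2 = 31.5

31.5


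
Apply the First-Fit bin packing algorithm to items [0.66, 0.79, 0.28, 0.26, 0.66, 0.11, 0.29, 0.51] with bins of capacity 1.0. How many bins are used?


Place items sequentially using First-Fit:
  Item 0.66 -> new Bin 1
  Item 0.79 -> new Bin 2
  Item 0.28 -> Bin 1 (now 0.94)
  Item 0.26 -> new Bin 3
  Item 0.66 -> Bin 3 (now 0.92)
  Item 0.11 -> Bin 2 (now 0.9)
  Item 0.29 -> new Bin 4
  Item 0.51 -> Bin 4 (now 0.8)
Total bins used = 4

4


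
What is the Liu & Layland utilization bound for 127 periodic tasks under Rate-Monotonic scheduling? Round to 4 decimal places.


Compute 2^(1/127) = 1.0054727730
Subtract 1: 1.0054727730 - 1 = 0.0054727730
Multiply by n: 127 * 0.0054727730 = 0.6950421710
Round to 4 dp: 0.6950

0.6950


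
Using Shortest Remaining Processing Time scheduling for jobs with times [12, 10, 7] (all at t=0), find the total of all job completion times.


Since all jobs arrive at t=0, SRPT equals SPT ordering.
SPT order: [7, 10, 12]
Completion times:
  Job 1: p=7, C=7
  Job 2: p=10, C=17
  Job 3: p=12, C=29
Total completion time = 7 + 17 + 29 = 53

53


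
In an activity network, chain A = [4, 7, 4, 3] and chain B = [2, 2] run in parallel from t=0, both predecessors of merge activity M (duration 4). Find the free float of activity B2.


ES(B2) = sum of predecessors on chain B = 2
EF(B2) = ES + duration = 2 + 2 = 4
Successor of B2 is M. ES(M) = max(sum(A), sum(B)) = max(18, 4) = 18
Free float = ES(successor) - EF(current) = 18 - 4 = 14

14


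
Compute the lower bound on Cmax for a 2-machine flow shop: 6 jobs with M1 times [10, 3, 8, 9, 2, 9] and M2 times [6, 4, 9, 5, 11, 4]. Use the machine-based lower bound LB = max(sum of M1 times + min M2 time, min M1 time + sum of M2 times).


LB1 = sum(M1 times) + min(M2 times) = 41 + 4 = 45
LB2 = min(M1 times) + sum(M2 times) = 2 + 39 = 41
Lower bound = max(LB1, LB2) = max(45, 41) = 45

45


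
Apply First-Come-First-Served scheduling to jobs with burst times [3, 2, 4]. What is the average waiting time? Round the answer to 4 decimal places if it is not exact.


FCFS order (as given): [3, 2, 4]
Waiting times:
  Job 1: wait = 0
  Job 2: wait = 3
  Job 3: wait = 5
Sum of waiting times = 8
Average waiting time = 8/3 = 2.6667

2.6667


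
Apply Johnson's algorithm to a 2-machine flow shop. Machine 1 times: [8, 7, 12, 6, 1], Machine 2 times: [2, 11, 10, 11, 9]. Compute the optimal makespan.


Apply Johnson's rule:
  Group 1 (a <= b): [(5, 1, 9), (4, 6, 11), (2, 7, 11)]
  Group 2 (a > b): [(3, 12, 10), (1, 8, 2)]
Optimal job order: [5, 4, 2, 3, 1]
Schedule:
  Job 5: M1 done at 1, M2 done at 10
  Job 4: M1 done at 7, M2 done at 21
  Job 2: M1 done at 14, M2 done at 32
  Job 3: M1 done at 26, M2 done at 42
  Job 1: M1 done at 34, M2 done at 44
Makespan = 44

44


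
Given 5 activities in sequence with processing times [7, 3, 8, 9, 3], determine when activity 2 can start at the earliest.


Activity 2 starts after activities 1 through 1 complete.
Predecessor durations: [7]
ES = 7 = 7

7


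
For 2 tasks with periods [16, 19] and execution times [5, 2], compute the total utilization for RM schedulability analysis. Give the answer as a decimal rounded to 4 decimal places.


Compute individual utilizations (exact fractions):
  Task 1: C/T = 5/16 (approx. 0.3125)
  Task 2: C/T = 2/19 (approx. 0.1053)
Total utilization U = 5/16 + 2/19 = 127/304
Rounded to 4 decimal places: U = 0.4178
RM (Liu & Layland) bound for 2 tasks = 0.828427; compare with U = 127/304 (approx. 0.417763)
U <= bound, so schedulable by RM sufficient condition.

0.4178


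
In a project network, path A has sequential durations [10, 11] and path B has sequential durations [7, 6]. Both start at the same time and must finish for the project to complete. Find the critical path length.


Path A total = 10 + 11 = 21
Path B total = 7 + 6 = 13
Critical path = longest path = max(21, 13) = 21

21


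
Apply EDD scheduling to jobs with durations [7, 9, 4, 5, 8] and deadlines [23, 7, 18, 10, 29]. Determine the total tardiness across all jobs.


Sort by due date (EDD order): [(9, 7), (5, 10), (4, 18), (7, 23), (8, 29)]
Compute completion times and tardiness:
  Job 1: p=9, d=7, C=9, tardiness=max(0,9-7)=2
  Job 2: p=5, d=10, C=14, tardiness=max(0,14-10)=4
  Job 3: p=4, d=18, C=18, tardiness=max(0,18-18)=0
  Job 4: p=7, d=23, C=25, tardiness=max(0,25-23)=2
  Job 5: p=8, d=29, C=33, tardiness=max(0,33-29)=4
Total tardiness = 12

12


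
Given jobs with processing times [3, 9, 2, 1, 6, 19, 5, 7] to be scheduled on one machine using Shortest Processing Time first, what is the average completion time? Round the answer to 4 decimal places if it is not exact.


Sort jobs by processing time (SPT order): [1, 2, 3, 5, 6, 7, 9, 19]
Compute completion times sequentially:
  Job 1: processing = 1, completes at 1
  Job 2: processing = 2, completes at 3
  Job 3: processing = 3, completes at 6
  Job 4: processing = 5, completes at 11
  Job 5: processing = 6, completes at 17
  Job 6: processing = 7, completes at 24
  Job 7: processing = 9, completes at 33
  Job 8: processing = 19, completes at 52
Sum of completion times = 147
Average completion time = 147/8 = 18.375

18.375


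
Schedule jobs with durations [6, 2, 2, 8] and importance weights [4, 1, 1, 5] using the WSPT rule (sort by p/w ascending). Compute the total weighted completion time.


Compute p/w ratios and sort ascending (WSPT): [(6, 4), (8, 5), (2, 1), (2, 1)]
Compute weighted completion times:
  Job (p=6,w=4): C=6, w*C=4*6=24
  Job (p=8,w=5): C=14, w*C=5*14=70
  Job (p=2,w=1): C=16, w*C=1*16=16
  Job (p=2,w=1): C=18, w*C=1*18=18
Total weighted completion time = 128

128


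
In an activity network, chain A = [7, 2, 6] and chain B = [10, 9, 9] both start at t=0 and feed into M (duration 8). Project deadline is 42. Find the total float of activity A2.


Forward pass: ES(A2) = sum of predecessors on chain A = 7
EF = ES + duration = 7 + 2 = 9
Backward pass: LF(M) = deadline = 42; LS(M) = 42 - 8 = 34
LF(A2) = LS(M) - sum(successors on chain A) = 34 - 6 = 28
LS = LF - duration = 28 - 2 = 26
Total float = LS - ES = 26 - 7 = 19

19


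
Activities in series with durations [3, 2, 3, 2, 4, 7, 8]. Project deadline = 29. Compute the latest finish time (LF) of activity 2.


LF(activity 2) = deadline - sum of successor durations
Successors: activities 3 through 7 with durations [3, 2, 4, 7, 8]
Sum of successor durations = 24
LF = 29 - 24 = 5

5


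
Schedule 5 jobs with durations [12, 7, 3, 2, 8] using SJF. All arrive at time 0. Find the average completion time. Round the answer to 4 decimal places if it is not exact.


SJF order (ascending): [2, 3, 7, 8, 12]
Completion times:
  Job 1: burst=2, C=2
  Job 2: burst=3, C=5
  Job 3: burst=7, C=12
  Job 4: burst=8, C=20
  Job 5: burst=12, C=32
Average completion = 71/5 = 14.2

14.2


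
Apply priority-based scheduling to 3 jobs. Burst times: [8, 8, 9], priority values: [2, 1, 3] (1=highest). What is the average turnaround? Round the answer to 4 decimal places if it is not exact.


Sort by priority (ascending = highest first):
Order: [(1, 8), (2, 8), (3, 9)]
Completion times:
  Priority 1, burst=8, C=8
  Priority 2, burst=8, C=16
  Priority 3, burst=9, C=25
Average turnaround = 49/3 = 16.3333

16.3333


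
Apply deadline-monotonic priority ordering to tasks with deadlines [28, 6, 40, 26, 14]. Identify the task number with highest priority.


Sort tasks by relative deadline (ascending):
  Task 2: deadline = 6
  Task 5: deadline = 14
  Task 4: deadline = 26
  Task 1: deadline = 28
  Task 3: deadline = 40
Priority order (highest first): [2, 5, 4, 1, 3]
Highest priority task = 2

2


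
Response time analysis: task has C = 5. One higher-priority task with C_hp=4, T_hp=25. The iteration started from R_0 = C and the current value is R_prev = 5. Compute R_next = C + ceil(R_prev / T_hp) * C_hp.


R_next = C + ceil(R_prev / T_hp) * C_hp
ceil(5 / 25) = ceil(0.2) = 1
Interference = 1 * 4 = 4
R_next = 5 + 4 = 9

9


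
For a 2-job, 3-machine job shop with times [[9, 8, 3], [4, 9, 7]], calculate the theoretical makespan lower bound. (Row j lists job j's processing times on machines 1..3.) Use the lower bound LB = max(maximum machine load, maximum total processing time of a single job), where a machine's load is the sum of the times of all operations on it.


Machine loads:
  Machine 1: 9 + 4 = 13
  Machine 2: 8 + 9 = 17
  Machine 3: 3 + 7 = 10
Max machine load = 17
Job totals:
  Job 1: 20
  Job 2: 20
Max job total = 20
Lower bound = max(17, 20) = 20

20


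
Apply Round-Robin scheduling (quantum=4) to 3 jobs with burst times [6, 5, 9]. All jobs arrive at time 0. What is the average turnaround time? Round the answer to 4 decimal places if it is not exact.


Time quantum = 4
Execution trace:
  J1 runs 4 units, time = 4
  J2 runs 4 units, time = 8
  J3 runs 4 units, time = 12
  J1 runs 2 units, time = 14
  J2 runs 1 units, time = 15
  J3 runs 4 units, time = 19
  J3 runs 1 units, time = 20
Finish times: [14, 15, 20]
Average turnaround = 49/3 = 16.3333

16.3333


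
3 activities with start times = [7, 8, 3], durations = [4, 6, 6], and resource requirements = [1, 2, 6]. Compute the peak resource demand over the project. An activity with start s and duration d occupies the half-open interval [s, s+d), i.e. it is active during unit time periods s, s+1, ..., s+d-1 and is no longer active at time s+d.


Each activity i is active on [start_i, start_i + duration_i).
Compute total resource usage per time slot:
  t=0: active resources = [], total = 0
  t=1: active resources = [], total = 0
  t=2: active resources = [], total = 0
  t=3: active resources = [6], total = 6
  t=4: active resources = [6], total = 6
  t=5: active resources = [6], total = 6
  t=6: active resources = [6], total = 6
  t=7: active resources = [1, 6], total = 7
  t=8: active resources = [1, 2, 6], total = 9
  t=9: active resources = [1, 2], total = 3
  t=10: active resources = [1, 2], total = 3
  t=11: active resources = [2], total = 2
  t=12: active resources = [2], total = 2
  t=13: active resources = [2], total = 2
Peak resource demand = 9

9


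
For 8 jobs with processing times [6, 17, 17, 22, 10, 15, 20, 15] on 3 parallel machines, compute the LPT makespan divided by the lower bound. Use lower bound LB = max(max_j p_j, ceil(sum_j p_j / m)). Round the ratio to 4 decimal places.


LPT order: [22, 20, 17, 17, 15, 15, 10, 6]
Machine loads after assignment: [37, 41, 44]
LPT makespan = 44
Lower bound = max(max_job, ceil(total/3)) = max(22, 41) = 41
Ratio = 44 / 41 = 1.0732

1.0732


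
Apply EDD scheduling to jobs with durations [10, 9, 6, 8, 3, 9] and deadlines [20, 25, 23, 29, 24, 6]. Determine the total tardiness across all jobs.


Sort by due date (EDD order): [(9, 6), (10, 20), (6, 23), (3, 24), (9, 25), (8, 29)]
Compute completion times and tardiness:
  Job 1: p=9, d=6, C=9, tardiness=max(0,9-6)=3
  Job 2: p=10, d=20, C=19, tardiness=max(0,19-20)=0
  Job 3: p=6, d=23, C=25, tardiness=max(0,25-23)=2
  Job 4: p=3, d=24, C=28, tardiness=max(0,28-24)=4
  Job 5: p=9, d=25, C=37, tardiness=max(0,37-25)=12
  Job 6: p=8, d=29, C=45, tardiness=max(0,45-29)=16
Total tardiness = 37

37


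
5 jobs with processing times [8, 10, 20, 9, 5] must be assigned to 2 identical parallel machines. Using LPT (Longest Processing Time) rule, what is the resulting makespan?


Sort jobs in decreasing order (LPT): [20, 10, 9, 8, 5]
Assign each job to the least loaded machine:
  Machine 1: jobs [20, 5], load = 25
  Machine 2: jobs [10, 9, 8], load = 27
Makespan = max load = 27

27


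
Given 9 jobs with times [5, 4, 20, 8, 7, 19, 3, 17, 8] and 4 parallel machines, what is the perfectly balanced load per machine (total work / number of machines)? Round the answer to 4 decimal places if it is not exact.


Total processing time = 5 + 4 + 20 + 8 + 7 + 19 + 3 + 17 + 8 = 91
Number of machines = 4
Ideal balanced load = 91 / 4 = 22.75

22.75


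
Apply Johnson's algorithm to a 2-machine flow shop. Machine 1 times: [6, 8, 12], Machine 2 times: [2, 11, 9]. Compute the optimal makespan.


Apply Johnson's rule:
  Group 1 (a <= b): [(2, 8, 11)]
  Group 2 (a > b): [(3, 12, 9), (1, 6, 2)]
Optimal job order: [2, 3, 1]
Schedule:
  Job 2: M1 done at 8, M2 done at 19
  Job 3: M1 done at 20, M2 done at 29
  Job 1: M1 done at 26, M2 done at 31
Makespan = 31

31


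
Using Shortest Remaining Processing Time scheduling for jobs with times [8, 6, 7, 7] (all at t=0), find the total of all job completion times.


Since all jobs arrive at t=0, SRPT equals SPT ordering.
SPT order: [6, 7, 7, 8]
Completion times:
  Job 1: p=6, C=6
  Job 2: p=7, C=13
  Job 3: p=7, C=20
  Job 4: p=8, C=28
Total completion time = 6 + 13 + 20 + 28 = 67

67


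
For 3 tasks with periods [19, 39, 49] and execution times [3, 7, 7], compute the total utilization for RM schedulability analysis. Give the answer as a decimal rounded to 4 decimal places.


Compute individual utilizations (exact fractions):
  Task 1: C/T = 3/19 (approx. 0.1579)
  Task 2: C/T = 7/39 (approx. 0.1795)
  Task 3: C/T = 7/49 = 1/7 (approx. 0.1429)
Total utilization U = 3/19 + 7/39 + 1/7 = 2491/5187
Rounded to 4 decimal places: U = 0.4802
RM (Liu & Layland) bound for 3 tasks = 0.779763; compare with U = 2491/5187 (approx. 0.480239)
U <= bound, so schedulable by RM sufficient condition.

0.4802


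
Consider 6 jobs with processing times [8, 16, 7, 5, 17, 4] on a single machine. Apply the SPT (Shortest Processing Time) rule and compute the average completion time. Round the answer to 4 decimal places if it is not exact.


Sort jobs by processing time (SPT order): [4, 5, 7, 8, 16, 17]
Compute completion times sequentially:
  Job 1: processing = 4, completes at 4
  Job 2: processing = 5, completes at 9
  Job 3: processing = 7, completes at 16
  Job 4: processing = 8, completes at 24
  Job 5: processing = 16, completes at 40
  Job 6: processing = 17, completes at 57
Sum of completion times = 150
Average completion time = 150/6 = 25.0

25.0


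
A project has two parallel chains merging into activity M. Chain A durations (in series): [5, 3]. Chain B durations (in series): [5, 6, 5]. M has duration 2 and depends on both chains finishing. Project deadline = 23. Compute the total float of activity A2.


Forward pass: ES(A2) = sum of predecessors on chain A = 5
EF = ES + duration = 5 + 3 = 8
Backward pass: LF(M) = deadline = 23; LS(M) = 23 - 2 = 21
LF(A2) = LS(M) - sum(successors on chain A) = 21 - 0 = 21
LS = LF - duration = 21 - 3 = 18
Total float = LS - ES = 18 - 5 = 13

13


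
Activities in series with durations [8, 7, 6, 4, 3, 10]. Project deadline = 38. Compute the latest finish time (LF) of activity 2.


LF(activity 2) = deadline - sum of successor durations
Successors: activities 3 through 6 with durations [6, 4, 3, 10]
Sum of successor durations = 23
LF = 38 - 23 = 15

15


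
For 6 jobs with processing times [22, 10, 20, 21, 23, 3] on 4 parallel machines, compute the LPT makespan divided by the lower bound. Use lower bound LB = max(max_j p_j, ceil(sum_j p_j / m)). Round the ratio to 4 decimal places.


LPT order: [23, 22, 21, 20, 10, 3]
Machine loads after assignment: [23, 22, 24, 30]
LPT makespan = 30
Lower bound = max(max_job, ceil(total/4)) = max(23, 25) = 25
Ratio = 30 / 25 = 1.2

1.2


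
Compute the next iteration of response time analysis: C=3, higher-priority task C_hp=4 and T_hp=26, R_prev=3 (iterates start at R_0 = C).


R_next = C + ceil(R_prev / T_hp) * C_hp
ceil(3 / 26) = ceil(0.1154) = 1
Interference = 1 * 4 = 4
R_next = 3 + 4 = 7

7


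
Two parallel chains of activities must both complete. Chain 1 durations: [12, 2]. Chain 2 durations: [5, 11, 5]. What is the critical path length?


Path A total = 12 + 2 = 14
Path B total = 5 + 11 + 5 = 21
Critical path = longest path = max(14, 21) = 21

21


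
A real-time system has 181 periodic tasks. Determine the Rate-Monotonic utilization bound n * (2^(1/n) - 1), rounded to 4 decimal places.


Compute 2^(1/181) = 1.0038368845
Subtract 1: 1.0038368845 - 1 = 0.0038368845
Multiply by n: 181 * 0.0038368845 = 0.6944760945
Round to 4 dp: 0.6945

0.6945


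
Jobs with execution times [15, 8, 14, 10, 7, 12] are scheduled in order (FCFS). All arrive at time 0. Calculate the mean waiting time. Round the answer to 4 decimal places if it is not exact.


FCFS order (as given): [15, 8, 14, 10, 7, 12]
Waiting times:
  Job 1: wait = 0
  Job 2: wait = 15
  Job 3: wait = 23
  Job 4: wait = 37
  Job 5: wait = 47
  Job 6: wait = 54
Sum of waiting times = 176
Average waiting time = 176/6 = 29.3333

29.3333


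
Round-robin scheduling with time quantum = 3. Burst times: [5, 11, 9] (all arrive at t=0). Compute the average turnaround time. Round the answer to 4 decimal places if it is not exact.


Time quantum = 3
Execution trace:
  J1 runs 3 units, time = 3
  J2 runs 3 units, time = 6
  J3 runs 3 units, time = 9
  J1 runs 2 units, time = 11
  J2 runs 3 units, time = 14
  J3 runs 3 units, time = 17
  J2 runs 3 units, time = 20
  J3 runs 3 units, time = 23
  J2 runs 2 units, time = 25
Finish times: [11, 25, 23]
Average turnaround = 59/3 = 19.6667

19.6667


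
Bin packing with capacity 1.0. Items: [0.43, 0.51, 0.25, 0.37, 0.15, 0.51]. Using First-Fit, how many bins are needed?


Place items sequentially using First-Fit:
  Item 0.43 -> new Bin 1
  Item 0.51 -> Bin 1 (now 0.94)
  Item 0.25 -> new Bin 2
  Item 0.37 -> Bin 2 (now 0.62)
  Item 0.15 -> Bin 2 (now 0.77)
  Item 0.51 -> new Bin 3
Total bins used = 3

3


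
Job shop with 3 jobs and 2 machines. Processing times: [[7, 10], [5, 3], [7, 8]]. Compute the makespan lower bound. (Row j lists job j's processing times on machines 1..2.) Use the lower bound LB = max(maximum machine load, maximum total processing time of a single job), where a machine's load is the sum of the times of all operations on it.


Machine loads:
  Machine 1: 7 + 5 + 7 = 19
  Machine 2: 10 + 3 + 8 = 21
Max machine load = 21
Job totals:
  Job 1: 17
  Job 2: 8
  Job 3: 15
Max job total = 17
Lower bound = max(21, 17) = 21

21


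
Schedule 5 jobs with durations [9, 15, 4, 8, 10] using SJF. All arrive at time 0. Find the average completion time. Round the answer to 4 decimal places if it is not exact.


SJF order (ascending): [4, 8, 9, 10, 15]
Completion times:
  Job 1: burst=4, C=4
  Job 2: burst=8, C=12
  Job 3: burst=9, C=21
  Job 4: burst=10, C=31
  Job 5: burst=15, C=46
Average completion = 114/5 = 22.8

22.8


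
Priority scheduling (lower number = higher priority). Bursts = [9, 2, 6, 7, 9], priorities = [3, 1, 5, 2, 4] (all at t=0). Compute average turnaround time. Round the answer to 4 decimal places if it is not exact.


Sort by priority (ascending = highest first):
Order: [(1, 2), (2, 7), (3, 9), (4, 9), (5, 6)]
Completion times:
  Priority 1, burst=2, C=2
  Priority 2, burst=7, C=9
  Priority 3, burst=9, C=18
  Priority 4, burst=9, C=27
  Priority 5, burst=6, C=33
Average turnaround = 89/5 = 17.8

17.8


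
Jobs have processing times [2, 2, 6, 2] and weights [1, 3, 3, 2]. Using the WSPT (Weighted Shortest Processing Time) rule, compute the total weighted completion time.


Compute p/w ratios and sort ascending (WSPT): [(2, 3), (2, 2), (2, 1), (6, 3)]
Compute weighted completion times:
  Job (p=2,w=3): C=2, w*C=3*2=6
  Job (p=2,w=2): C=4, w*C=2*4=8
  Job (p=2,w=1): C=6, w*C=1*6=6
  Job (p=6,w=3): C=12, w*C=3*12=36
Total weighted completion time = 56

56


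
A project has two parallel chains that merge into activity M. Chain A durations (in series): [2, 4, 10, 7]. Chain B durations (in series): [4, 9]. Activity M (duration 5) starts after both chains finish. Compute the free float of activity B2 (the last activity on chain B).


ES(B2) = sum of predecessors on chain B = 4
EF(B2) = ES + duration = 4 + 9 = 13
Successor of B2 is M. ES(M) = max(sum(A), sum(B)) = max(23, 13) = 23
Free float = ES(successor) - EF(current) = 23 - 13 = 10

10


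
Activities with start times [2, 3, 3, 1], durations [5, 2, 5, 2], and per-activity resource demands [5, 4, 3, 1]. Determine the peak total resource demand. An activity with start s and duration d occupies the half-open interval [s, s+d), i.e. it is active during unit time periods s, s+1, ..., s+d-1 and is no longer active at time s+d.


Each activity i is active on [start_i, start_i + duration_i).
Compute total resource usage per time slot:
  t=0: active resources = [], total = 0
  t=1: active resources = [1], total = 1
  t=2: active resources = [5, 1], total = 6
  t=3: active resources = [5, 4, 3], total = 12
  t=4: active resources = [5, 4, 3], total = 12
  t=5: active resources = [5, 3], total = 8
  t=6: active resources = [5, 3], total = 8
  t=7: active resources = [3], total = 3
Peak resource demand = 12

12


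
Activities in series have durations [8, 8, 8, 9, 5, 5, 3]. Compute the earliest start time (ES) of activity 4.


Activity 4 starts after activities 1 through 3 complete.
Predecessor durations: [8, 8, 8]
ES = 8 + 8 + 8 = 24

24


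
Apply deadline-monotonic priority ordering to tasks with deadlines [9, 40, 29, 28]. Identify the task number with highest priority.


Sort tasks by relative deadline (ascending):
  Task 1: deadline = 9
  Task 4: deadline = 28
  Task 3: deadline = 29
  Task 2: deadline = 40
Priority order (highest first): [1, 4, 3, 2]
Highest priority task = 1

1


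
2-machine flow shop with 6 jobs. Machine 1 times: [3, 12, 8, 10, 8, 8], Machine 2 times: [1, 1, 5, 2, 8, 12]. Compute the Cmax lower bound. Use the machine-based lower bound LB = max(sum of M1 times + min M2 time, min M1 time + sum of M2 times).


LB1 = sum(M1 times) + min(M2 times) = 49 + 1 = 50
LB2 = min(M1 times) + sum(M2 times) = 3 + 29 = 32
Lower bound = max(LB1, LB2) = max(50, 32) = 50

50


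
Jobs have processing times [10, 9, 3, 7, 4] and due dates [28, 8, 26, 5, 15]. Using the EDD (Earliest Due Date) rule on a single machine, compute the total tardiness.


Sort by due date (EDD order): [(7, 5), (9, 8), (4, 15), (3, 26), (10, 28)]
Compute completion times and tardiness:
  Job 1: p=7, d=5, C=7, tardiness=max(0,7-5)=2
  Job 2: p=9, d=8, C=16, tardiness=max(0,16-8)=8
  Job 3: p=4, d=15, C=20, tardiness=max(0,20-15)=5
  Job 4: p=3, d=26, C=23, tardiness=max(0,23-26)=0
  Job 5: p=10, d=28, C=33, tardiness=max(0,33-28)=5
Total tardiness = 20

20


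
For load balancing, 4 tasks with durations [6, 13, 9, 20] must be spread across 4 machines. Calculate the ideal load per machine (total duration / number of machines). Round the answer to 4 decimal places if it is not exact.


Total processing time = 6 + 13 + 9 + 20 = 48
Number of machines = 4
Ideal balanced load = 48 / 4 = 12.0

12.0


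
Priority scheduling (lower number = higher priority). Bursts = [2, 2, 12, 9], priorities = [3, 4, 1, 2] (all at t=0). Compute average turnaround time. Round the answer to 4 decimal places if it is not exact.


Sort by priority (ascending = highest first):
Order: [(1, 12), (2, 9), (3, 2), (4, 2)]
Completion times:
  Priority 1, burst=12, C=12
  Priority 2, burst=9, C=21
  Priority 3, burst=2, C=23
  Priority 4, burst=2, C=25
Average turnaround = 81/4 = 20.25

20.25


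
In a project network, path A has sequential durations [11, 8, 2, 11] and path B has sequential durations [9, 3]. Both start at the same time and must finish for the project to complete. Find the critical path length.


Path A total = 11 + 8 + 2 + 11 = 32
Path B total = 9 + 3 = 12
Critical path = longest path = max(32, 12) = 32

32


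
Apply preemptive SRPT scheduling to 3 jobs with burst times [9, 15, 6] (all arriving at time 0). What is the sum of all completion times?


Since all jobs arrive at t=0, SRPT equals SPT ordering.
SPT order: [6, 9, 15]
Completion times:
  Job 1: p=6, C=6
  Job 2: p=9, C=15
  Job 3: p=15, C=30
Total completion time = 6 + 15 + 30 = 51

51


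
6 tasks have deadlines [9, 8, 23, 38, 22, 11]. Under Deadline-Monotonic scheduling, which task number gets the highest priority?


Sort tasks by relative deadline (ascending):
  Task 2: deadline = 8
  Task 1: deadline = 9
  Task 6: deadline = 11
  Task 5: deadline = 22
  Task 3: deadline = 23
  Task 4: deadline = 38
Priority order (highest first): [2, 1, 6, 5, 3, 4]
Highest priority task = 2

2


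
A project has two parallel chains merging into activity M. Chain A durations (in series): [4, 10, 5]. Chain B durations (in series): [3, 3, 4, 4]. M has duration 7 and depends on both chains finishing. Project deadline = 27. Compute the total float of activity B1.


Forward pass: ES(B1) = sum of predecessors on chain B = 0
EF = ES + duration = 0 + 3 = 3
Backward pass: LF(M) = deadline = 27; LS(M) = 27 - 7 = 20
LF(B1) = LS(M) - sum(successors on chain B) = 20 - 11 = 9
LS = LF - duration = 9 - 3 = 6
Total float = LS - ES = 6 - 0 = 6

6


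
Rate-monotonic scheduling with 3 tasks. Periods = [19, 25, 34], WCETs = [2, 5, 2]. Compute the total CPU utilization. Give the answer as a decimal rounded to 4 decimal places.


Compute individual utilizations (exact fractions):
  Task 1: C/T = 2/19 (approx. 0.1053)
  Task 2: C/T = 5/25 = 1/5 (approx. 0.2)
  Task 3: C/T = 2/34 = 1/17 (approx. 0.0588)
Total utilization U = 2/19 + 1/5 + 1/17 = 588/1615
Rounded to 4 decimal places: U = 0.3641
RM (Liu & Layland) bound for 3 tasks = 0.779763; compare with U = 588/1615 (approx. 0.364087)
U <= bound, so schedulable by RM sufficient condition.

0.3641


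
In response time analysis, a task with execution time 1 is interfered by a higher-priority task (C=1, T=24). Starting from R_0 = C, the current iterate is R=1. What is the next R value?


R_next = C + ceil(R_prev / T_hp) * C_hp
ceil(1 / 24) = ceil(0.0417) = 1
Interference = 1 * 1 = 1
R_next = 1 + 1 = 2

2


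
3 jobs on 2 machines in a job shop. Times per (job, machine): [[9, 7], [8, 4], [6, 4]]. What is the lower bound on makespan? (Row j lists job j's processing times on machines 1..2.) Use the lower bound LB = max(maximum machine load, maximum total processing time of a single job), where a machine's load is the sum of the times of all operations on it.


Machine loads:
  Machine 1: 9 + 8 + 6 = 23
  Machine 2: 7 + 4 + 4 = 15
Max machine load = 23
Job totals:
  Job 1: 16
  Job 2: 12
  Job 3: 10
Max job total = 16
Lower bound = max(23, 16) = 23

23


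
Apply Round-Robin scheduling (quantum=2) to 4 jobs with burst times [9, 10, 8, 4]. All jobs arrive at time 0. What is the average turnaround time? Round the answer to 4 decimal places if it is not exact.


Time quantum = 2
Execution trace:
  J1 runs 2 units, time = 2
  J2 runs 2 units, time = 4
  J3 runs 2 units, time = 6
  J4 runs 2 units, time = 8
  J1 runs 2 units, time = 10
  J2 runs 2 units, time = 12
  J3 runs 2 units, time = 14
  J4 runs 2 units, time = 16
  J1 runs 2 units, time = 18
  J2 runs 2 units, time = 20
  J3 runs 2 units, time = 22
  J1 runs 2 units, time = 24
  J2 runs 2 units, time = 26
  J3 runs 2 units, time = 28
  J1 runs 1 units, time = 29
  J2 runs 2 units, time = 31
Finish times: [29, 31, 28, 16]
Average turnaround = 104/4 = 26.0

26.0


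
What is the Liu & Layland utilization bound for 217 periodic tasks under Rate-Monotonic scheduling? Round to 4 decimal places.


Compute 2^(1/217) = 1.0031993336
Subtract 1: 1.0031993336 - 1 = 0.0031993336
Multiply by n: 217 * 0.0031993336 = 0.6942553912
Round to 4 dp: 0.6943

0.6943


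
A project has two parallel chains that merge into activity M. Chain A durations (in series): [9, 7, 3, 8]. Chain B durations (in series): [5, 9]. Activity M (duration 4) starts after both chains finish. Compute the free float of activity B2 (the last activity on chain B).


ES(B2) = sum of predecessors on chain B = 5
EF(B2) = ES + duration = 5 + 9 = 14
Successor of B2 is M. ES(M) = max(sum(A), sum(B)) = max(27, 14) = 27
Free float = ES(successor) - EF(current) = 27 - 14 = 13

13


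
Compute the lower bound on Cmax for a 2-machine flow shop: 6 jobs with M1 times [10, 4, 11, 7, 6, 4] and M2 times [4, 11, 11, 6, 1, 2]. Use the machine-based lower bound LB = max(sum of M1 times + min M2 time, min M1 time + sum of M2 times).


LB1 = sum(M1 times) + min(M2 times) = 42 + 1 = 43
LB2 = min(M1 times) + sum(M2 times) = 4 + 35 = 39
Lower bound = max(LB1, LB2) = max(43, 39) = 43

43


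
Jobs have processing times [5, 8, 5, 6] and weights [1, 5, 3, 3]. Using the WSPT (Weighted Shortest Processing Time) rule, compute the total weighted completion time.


Compute p/w ratios and sort ascending (WSPT): [(8, 5), (5, 3), (6, 3), (5, 1)]
Compute weighted completion times:
  Job (p=8,w=5): C=8, w*C=5*8=40
  Job (p=5,w=3): C=13, w*C=3*13=39
  Job (p=6,w=3): C=19, w*C=3*19=57
  Job (p=5,w=1): C=24, w*C=1*24=24
Total weighted completion time = 160

160


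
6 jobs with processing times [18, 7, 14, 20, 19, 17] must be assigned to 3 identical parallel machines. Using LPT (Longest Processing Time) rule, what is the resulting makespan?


Sort jobs in decreasing order (LPT): [20, 19, 18, 17, 14, 7]
Assign each job to the least loaded machine:
  Machine 1: jobs [20, 7], load = 27
  Machine 2: jobs [19, 14], load = 33
  Machine 3: jobs [18, 17], load = 35
Makespan = max load = 35

35


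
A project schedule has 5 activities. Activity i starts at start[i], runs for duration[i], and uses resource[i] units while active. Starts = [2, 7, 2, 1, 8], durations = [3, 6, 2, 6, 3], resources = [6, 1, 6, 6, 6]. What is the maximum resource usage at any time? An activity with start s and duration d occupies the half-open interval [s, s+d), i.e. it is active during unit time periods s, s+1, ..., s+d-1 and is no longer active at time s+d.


Each activity i is active on [start_i, start_i + duration_i).
Compute total resource usage per time slot:
  t=0: active resources = [], total = 0
  t=1: active resources = [6], total = 6
  t=2: active resources = [6, 6, 6], total = 18
  t=3: active resources = [6, 6, 6], total = 18
  t=4: active resources = [6, 6], total = 12
  t=5: active resources = [6], total = 6
  t=6: active resources = [6], total = 6
  t=7: active resources = [1], total = 1
  t=8: active resources = [1, 6], total = 7
  t=9: active resources = [1, 6], total = 7
  t=10: active resources = [1, 6], total = 7
  t=11: active resources = [1], total = 1
  t=12: active resources = [1], total = 1
Peak resource demand = 18

18


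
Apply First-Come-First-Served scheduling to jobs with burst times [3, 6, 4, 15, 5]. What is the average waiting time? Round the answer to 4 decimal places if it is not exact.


FCFS order (as given): [3, 6, 4, 15, 5]
Waiting times:
  Job 1: wait = 0
  Job 2: wait = 3
  Job 3: wait = 9
  Job 4: wait = 13
  Job 5: wait = 28
Sum of waiting times = 53
Average waiting time = 53/5 = 10.6

10.6


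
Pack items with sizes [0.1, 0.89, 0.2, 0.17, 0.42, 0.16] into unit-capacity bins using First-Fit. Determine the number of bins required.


Place items sequentially using First-Fit:
  Item 0.1 -> new Bin 1
  Item 0.89 -> Bin 1 (now 0.99)
  Item 0.2 -> new Bin 2
  Item 0.17 -> Bin 2 (now 0.37)
  Item 0.42 -> Bin 2 (now 0.79)
  Item 0.16 -> Bin 2 (now 0.95)
Total bins used = 2

2


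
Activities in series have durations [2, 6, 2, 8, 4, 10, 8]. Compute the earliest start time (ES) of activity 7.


Activity 7 starts after activities 1 through 6 complete.
Predecessor durations: [2, 6, 2, 8, 4, 10]
ES = 2 + 6 + 2 + 8 + 4 + 10 = 32

32


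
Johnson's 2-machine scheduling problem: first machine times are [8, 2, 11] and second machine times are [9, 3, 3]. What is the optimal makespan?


Apply Johnson's rule:
  Group 1 (a <= b): [(2, 2, 3), (1, 8, 9)]
  Group 2 (a > b): [(3, 11, 3)]
Optimal job order: [2, 1, 3]
Schedule:
  Job 2: M1 done at 2, M2 done at 5
  Job 1: M1 done at 10, M2 done at 19
  Job 3: M1 done at 21, M2 done at 24
Makespan = 24

24


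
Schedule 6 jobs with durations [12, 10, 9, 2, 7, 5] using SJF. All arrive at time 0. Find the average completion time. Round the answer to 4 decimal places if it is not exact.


SJF order (ascending): [2, 5, 7, 9, 10, 12]
Completion times:
  Job 1: burst=2, C=2
  Job 2: burst=5, C=7
  Job 3: burst=7, C=14
  Job 4: burst=9, C=23
  Job 5: burst=10, C=33
  Job 6: burst=12, C=45
Average completion = 124/6 = 20.6667

20.6667


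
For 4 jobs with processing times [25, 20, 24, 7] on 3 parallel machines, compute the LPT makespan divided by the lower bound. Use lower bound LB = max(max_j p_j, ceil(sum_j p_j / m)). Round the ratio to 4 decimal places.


LPT order: [25, 24, 20, 7]
Machine loads after assignment: [25, 24, 27]
LPT makespan = 27
Lower bound = max(max_job, ceil(total/3)) = max(25, 26) = 26
Ratio = 27 / 26 = 1.0385

1.0385


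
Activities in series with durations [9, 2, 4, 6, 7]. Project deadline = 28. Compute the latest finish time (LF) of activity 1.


LF(activity 1) = deadline - sum of successor durations
Successors: activities 2 through 5 with durations [2, 4, 6, 7]
Sum of successor durations = 19
LF = 28 - 19 = 9

9


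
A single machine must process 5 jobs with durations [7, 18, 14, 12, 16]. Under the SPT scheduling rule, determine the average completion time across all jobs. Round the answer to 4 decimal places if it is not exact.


Sort jobs by processing time (SPT order): [7, 12, 14, 16, 18]
Compute completion times sequentially:
  Job 1: processing = 7, completes at 7
  Job 2: processing = 12, completes at 19
  Job 3: processing = 14, completes at 33
  Job 4: processing = 16, completes at 49
  Job 5: processing = 18, completes at 67
Sum of completion times = 175
Average completion time = 175/5 = 35.0

35.0


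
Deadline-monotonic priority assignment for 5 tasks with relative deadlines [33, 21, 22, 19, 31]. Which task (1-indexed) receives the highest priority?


Sort tasks by relative deadline (ascending):
  Task 4: deadline = 19
  Task 2: deadline = 21
  Task 3: deadline = 22
  Task 5: deadline = 31
  Task 1: deadline = 33
Priority order (highest first): [4, 2, 3, 5, 1]
Highest priority task = 4

4


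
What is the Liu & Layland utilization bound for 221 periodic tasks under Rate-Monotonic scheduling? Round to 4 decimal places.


Compute 2^(1/221) = 1.0031413363
Subtract 1: 1.0031413363 - 1 = 0.0031413363
Multiply by n: 221 * 0.0031413363 = 0.6942353223
Round to 4 dp: 0.6942

0.6942


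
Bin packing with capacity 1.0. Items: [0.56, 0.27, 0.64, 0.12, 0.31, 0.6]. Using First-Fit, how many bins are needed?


Place items sequentially using First-Fit:
  Item 0.56 -> new Bin 1
  Item 0.27 -> Bin 1 (now 0.83)
  Item 0.64 -> new Bin 2
  Item 0.12 -> Bin 1 (now 0.95)
  Item 0.31 -> Bin 2 (now 0.95)
  Item 0.6 -> new Bin 3
Total bins used = 3

3


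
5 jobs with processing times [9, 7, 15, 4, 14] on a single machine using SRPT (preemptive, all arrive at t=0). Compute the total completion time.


Since all jobs arrive at t=0, SRPT equals SPT ordering.
SPT order: [4, 7, 9, 14, 15]
Completion times:
  Job 1: p=4, C=4
  Job 2: p=7, C=11
  Job 3: p=9, C=20
  Job 4: p=14, C=34
  Job 5: p=15, C=49
Total completion time = 4 + 11 + 20 + 34 + 49 = 118

118


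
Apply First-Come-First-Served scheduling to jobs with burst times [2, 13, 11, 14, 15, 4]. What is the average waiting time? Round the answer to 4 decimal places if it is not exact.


FCFS order (as given): [2, 13, 11, 14, 15, 4]
Waiting times:
  Job 1: wait = 0
  Job 2: wait = 2
  Job 3: wait = 15
  Job 4: wait = 26
  Job 5: wait = 40
  Job 6: wait = 55
Sum of waiting times = 138
Average waiting time = 138/6 = 23.0

23.0


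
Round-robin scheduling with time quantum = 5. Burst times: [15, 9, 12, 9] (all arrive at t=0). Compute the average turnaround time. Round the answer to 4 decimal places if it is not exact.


Time quantum = 5
Execution trace:
  J1 runs 5 units, time = 5
  J2 runs 5 units, time = 10
  J3 runs 5 units, time = 15
  J4 runs 5 units, time = 20
  J1 runs 5 units, time = 25
  J2 runs 4 units, time = 29
  J3 runs 5 units, time = 34
  J4 runs 4 units, time = 38
  J1 runs 5 units, time = 43
  J3 runs 2 units, time = 45
Finish times: [43, 29, 45, 38]
Average turnaround = 155/4 = 38.75

38.75


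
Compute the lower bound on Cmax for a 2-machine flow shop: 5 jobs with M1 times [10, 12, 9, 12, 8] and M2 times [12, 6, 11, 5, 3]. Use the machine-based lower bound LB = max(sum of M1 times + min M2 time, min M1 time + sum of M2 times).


LB1 = sum(M1 times) + min(M2 times) = 51 + 3 = 54
LB2 = min(M1 times) + sum(M2 times) = 8 + 37 = 45
Lower bound = max(LB1, LB2) = max(54, 45) = 54

54


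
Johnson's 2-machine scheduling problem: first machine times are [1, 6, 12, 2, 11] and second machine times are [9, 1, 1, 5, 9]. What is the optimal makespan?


Apply Johnson's rule:
  Group 1 (a <= b): [(1, 1, 9), (4, 2, 5)]
  Group 2 (a > b): [(5, 11, 9), (2, 6, 1), (3, 12, 1)]
Optimal job order: [1, 4, 5, 2, 3]
Schedule:
  Job 1: M1 done at 1, M2 done at 10
  Job 4: M1 done at 3, M2 done at 15
  Job 5: M1 done at 14, M2 done at 24
  Job 2: M1 done at 20, M2 done at 25
  Job 3: M1 done at 32, M2 done at 33
Makespan = 33

33


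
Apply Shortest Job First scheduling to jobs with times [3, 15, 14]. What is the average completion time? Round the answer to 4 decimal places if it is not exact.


SJF order (ascending): [3, 14, 15]
Completion times:
  Job 1: burst=3, C=3
  Job 2: burst=14, C=17
  Job 3: burst=15, C=32
Average completion = 52/3 = 17.3333

17.3333


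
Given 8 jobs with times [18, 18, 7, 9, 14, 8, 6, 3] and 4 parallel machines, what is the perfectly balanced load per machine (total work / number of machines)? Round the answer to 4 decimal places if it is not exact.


Total processing time = 18 + 18 + 7 + 9 + 14 + 8 + 6 + 3 = 83
Number of machines = 4
Ideal balanced load = 83 / 4 = 20.75

20.75


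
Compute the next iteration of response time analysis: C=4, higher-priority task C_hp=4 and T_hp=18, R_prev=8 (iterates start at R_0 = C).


R_next = C + ceil(R_prev / T_hp) * C_hp
ceil(8 / 18) = ceil(0.4444) = 1
Interference = 1 * 4 = 4
R_next = 4 + 4 = 8
R_next = R_prev, so the iteration has converged (response time = 8).

8


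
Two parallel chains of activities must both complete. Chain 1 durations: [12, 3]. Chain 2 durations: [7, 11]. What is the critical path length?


Path A total = 12 + 3 = 15
Path B total = 7 + 11 = 18
Critical path = longest path = max(15, 18) = 18

18


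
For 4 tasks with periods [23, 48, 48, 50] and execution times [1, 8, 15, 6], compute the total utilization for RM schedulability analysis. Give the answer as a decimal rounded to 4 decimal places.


Compute individual utilizations (exact fractions):
  Task 1: C/T = 1/23 (approx. 0.0435)
  Task 2: C/T = 8/48 = 1/6 (approx. 0.1667)
  Task 3: C/T = 15/48 = 5/16 (approx. 0.3125)
  Task 4: C/T = 6/50 = 3/25 (approx. 0.12)
Total utilization U = 1/23 + 1/6 + 5/16 + 3/25 = 17737/27600
Rounded to 4 decimal places: U = 0.6426
RM (Liu & Layland) bound for 4 tasks = 0.756828; compare with U = 17737/27600 (approx. 0.642645)
U <= bound, so schedulable by RM sufficient condition.

0.6426
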